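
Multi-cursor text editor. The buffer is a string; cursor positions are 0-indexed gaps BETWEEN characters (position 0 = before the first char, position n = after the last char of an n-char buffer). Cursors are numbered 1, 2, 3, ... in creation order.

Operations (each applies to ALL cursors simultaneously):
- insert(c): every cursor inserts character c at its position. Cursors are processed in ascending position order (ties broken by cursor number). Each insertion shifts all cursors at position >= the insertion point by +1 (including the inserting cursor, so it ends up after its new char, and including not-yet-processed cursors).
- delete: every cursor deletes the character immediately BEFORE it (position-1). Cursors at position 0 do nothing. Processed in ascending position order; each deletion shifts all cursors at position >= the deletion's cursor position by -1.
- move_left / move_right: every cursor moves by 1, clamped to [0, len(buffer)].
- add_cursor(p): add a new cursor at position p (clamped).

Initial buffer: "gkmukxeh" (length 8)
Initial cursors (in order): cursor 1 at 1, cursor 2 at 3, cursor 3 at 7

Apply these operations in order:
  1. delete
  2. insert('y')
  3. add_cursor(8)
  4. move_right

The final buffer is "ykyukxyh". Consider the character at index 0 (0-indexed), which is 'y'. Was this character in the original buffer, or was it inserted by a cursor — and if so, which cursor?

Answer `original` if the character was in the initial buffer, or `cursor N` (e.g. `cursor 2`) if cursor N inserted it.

After op 1 (delete): buffer="kukxh" (len 5), cursors c1@0 c2@1 c3@4, authorship .....
After op 2 (insert('y')): buffer="ykyukxyh" (len 8), cursors c1@1 c2@3 c3@7, authorship 1.2...3.
After op 3 (add_cursor(8)): buffer="ykyukxyh" (len 8), cursors c1@1 c2@3 c3@7 c4@8, authorship 1.2...3.
After op 4 (move_right): buffer="ykyukxyh" (len 8), cursors c1@2 c2@4 c3@8 c4@8, authorship 1.2...3.
Authorship (.=original, N=cursor N): 1 . 2 . . . 3 .
Index 0: author = 1

Answer: cursor 1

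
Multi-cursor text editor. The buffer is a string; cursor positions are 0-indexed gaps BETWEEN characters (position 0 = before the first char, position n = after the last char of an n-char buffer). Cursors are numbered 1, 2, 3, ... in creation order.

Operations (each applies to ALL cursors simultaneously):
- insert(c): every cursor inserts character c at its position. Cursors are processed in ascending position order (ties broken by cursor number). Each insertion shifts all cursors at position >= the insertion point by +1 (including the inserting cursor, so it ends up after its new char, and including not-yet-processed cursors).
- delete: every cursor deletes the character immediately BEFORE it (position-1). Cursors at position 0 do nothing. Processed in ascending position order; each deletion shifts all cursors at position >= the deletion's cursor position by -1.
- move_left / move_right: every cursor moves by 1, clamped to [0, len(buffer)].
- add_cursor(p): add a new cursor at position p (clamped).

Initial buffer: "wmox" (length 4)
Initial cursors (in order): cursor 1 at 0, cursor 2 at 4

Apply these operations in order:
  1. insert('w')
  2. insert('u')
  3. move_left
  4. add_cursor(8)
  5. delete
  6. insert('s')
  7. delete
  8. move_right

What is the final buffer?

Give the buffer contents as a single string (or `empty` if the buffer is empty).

After op 1 (insert('w')): buffer="wwmoxw" (len 6), cursors c1@1 c2@6, authorship 1....2
After op 2 (insert('u')): buffer="wuwmoxwu" (len 8), cursors c1@2 c2@8, authorship 11....22
After op 3 (move_left): buffer="wuwmoxwu" (len 8), cursors c1@1 c2@7, authorship 11....22
After op 4 (add_cursor(8)): buffer="wuwmoxwu" (len 8), cursors c1@1 c2@7 c3@8, authorship 11....22
After op 5 (delete): buffer="uwmox" (len 5), cursors c1@0 c2@5 c3@5, authorship 1....
After op 6 (insert('s')): buffer="suwmoxss" (len 8), cursors c1@1 c2@8 c3@8, authorship 11....23
After op 7 (delete): buffer="uwmox" (len 5), cursors c1@0 c2@5 c3@5, authorship 1....
After op 8 (move_right): buffer="uwmox" (len 5), cursors c1@1 c2@5 c3@5, authorship 1....

Answer: uwmox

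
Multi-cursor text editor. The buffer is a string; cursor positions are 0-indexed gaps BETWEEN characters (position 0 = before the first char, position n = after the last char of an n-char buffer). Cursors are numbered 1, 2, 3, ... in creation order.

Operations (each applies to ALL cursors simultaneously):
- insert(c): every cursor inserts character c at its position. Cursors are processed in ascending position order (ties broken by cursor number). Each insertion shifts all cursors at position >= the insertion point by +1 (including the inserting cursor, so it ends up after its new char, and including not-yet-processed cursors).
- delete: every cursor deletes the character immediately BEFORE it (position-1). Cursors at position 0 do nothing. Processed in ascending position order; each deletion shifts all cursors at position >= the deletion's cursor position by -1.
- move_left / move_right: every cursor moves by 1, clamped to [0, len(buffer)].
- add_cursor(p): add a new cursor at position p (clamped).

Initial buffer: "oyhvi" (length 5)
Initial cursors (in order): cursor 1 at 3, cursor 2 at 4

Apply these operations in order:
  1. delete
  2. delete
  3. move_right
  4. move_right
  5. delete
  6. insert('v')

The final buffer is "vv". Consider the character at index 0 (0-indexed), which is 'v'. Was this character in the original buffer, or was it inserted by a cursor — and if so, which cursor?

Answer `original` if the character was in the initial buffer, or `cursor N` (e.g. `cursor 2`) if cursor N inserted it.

After op 1 (delete): buffer="oyi" (len 3), cursors c1@2 c2@2, authorship ...
After op 2 (delete): buffer="i" (len 1), cursors c1@0 c2@0, authorship .
After op 3 (move_right): buffer="i" (len 1), cursors c1@1 c2@1, authorship .
After op 4 (move_right): buffer="i" (len 1), cursors c1@1 c2@1, authorship .
After op 5 (delete): buffer="" (len 0), cursors c1@0 c2@0, authorship 
After op 6 (insert('v')): buffer="vv" (len 2), cursors c1@2 c2@2, authorship 12
Authorship (.=original, N=cursor N): 1 2
Index 0: author = 1

Answer: cursor 1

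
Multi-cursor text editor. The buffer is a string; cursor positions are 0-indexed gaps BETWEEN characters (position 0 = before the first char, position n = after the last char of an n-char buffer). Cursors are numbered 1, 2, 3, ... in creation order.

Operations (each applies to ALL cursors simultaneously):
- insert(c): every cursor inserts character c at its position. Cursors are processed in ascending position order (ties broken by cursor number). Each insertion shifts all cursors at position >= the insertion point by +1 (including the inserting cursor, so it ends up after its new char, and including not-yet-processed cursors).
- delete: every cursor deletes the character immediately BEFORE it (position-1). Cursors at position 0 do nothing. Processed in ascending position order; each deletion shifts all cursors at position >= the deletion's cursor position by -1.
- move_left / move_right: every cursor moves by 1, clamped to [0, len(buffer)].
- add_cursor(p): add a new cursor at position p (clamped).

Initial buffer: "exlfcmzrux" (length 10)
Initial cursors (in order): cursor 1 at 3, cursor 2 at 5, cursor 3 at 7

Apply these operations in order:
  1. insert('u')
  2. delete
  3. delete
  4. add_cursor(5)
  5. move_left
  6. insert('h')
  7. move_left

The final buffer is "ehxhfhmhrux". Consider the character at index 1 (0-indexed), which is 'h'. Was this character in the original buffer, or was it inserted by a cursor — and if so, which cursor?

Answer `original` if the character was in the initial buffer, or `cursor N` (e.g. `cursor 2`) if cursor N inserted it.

After op 1 (insert('u')): buffer="exlufcumzurux" (len 13), cursors c1@4 c2@7 c3@10, authorship ...1..2..3...
After op 2 (delete): buffer="exlfcmzrux" (len 10), cursors c1@3 c2@5 c3@7, authorship ..........
After op 3 (delete): buffer="exfmrux" (len 7), cursors c1@2 c2@3 c3@4, authorship .......
After op 4 (add_cursor(5)): buffer="exfmrux" (len 7), cursors c1@2 c2@3 c3@4 c4@5, authorship .......
After op 5 (move_left): buffer="exfmrux" (len 7), cursors c1@1 c2@2 c3@3 c4@4, authorship .......
After op 6 (insert('h')): buffer="ehxhfhmhrux" (len 11), cursors c1@2 c2@4 c3@6 c4@8, authorship .1.2.3.4...
After op 7 (move_left): buffer="ehxhfhmhrux" (len 11), cursors c1@1 c2@3 c3@5 c4@7, authorship .1.2.3.4...
Authorship (.=original, N=cursor N): . 1 . 2 . 3 . 4 . . .
Index 1: author = 1

Answer: cursor 1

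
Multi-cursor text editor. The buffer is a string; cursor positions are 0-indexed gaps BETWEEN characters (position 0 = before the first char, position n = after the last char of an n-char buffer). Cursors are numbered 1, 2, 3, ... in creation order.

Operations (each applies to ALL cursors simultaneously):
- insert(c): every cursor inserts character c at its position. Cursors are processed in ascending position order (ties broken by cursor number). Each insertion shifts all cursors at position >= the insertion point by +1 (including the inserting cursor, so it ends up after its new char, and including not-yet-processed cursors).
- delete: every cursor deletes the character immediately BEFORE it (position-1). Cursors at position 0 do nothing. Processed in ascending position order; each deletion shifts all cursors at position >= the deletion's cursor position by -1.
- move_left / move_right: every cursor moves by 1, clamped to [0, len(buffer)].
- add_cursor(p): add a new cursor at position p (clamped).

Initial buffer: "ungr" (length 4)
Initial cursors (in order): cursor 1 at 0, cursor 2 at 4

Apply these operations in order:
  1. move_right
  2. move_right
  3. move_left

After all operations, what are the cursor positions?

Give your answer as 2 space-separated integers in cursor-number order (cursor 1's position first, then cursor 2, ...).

After op 1 (move_right): buffer="ungr" (len 4), cursors c1@1 c2@4, authorship ....
After op 2 (move_right): buffer="ungr" (len 4), cursors c1@2 c2@4, authorship ....
After op 3 (move_left): buffer="ungr" (len 4), cursors c1@1 c2@3, authorship ....

Answer: 1 3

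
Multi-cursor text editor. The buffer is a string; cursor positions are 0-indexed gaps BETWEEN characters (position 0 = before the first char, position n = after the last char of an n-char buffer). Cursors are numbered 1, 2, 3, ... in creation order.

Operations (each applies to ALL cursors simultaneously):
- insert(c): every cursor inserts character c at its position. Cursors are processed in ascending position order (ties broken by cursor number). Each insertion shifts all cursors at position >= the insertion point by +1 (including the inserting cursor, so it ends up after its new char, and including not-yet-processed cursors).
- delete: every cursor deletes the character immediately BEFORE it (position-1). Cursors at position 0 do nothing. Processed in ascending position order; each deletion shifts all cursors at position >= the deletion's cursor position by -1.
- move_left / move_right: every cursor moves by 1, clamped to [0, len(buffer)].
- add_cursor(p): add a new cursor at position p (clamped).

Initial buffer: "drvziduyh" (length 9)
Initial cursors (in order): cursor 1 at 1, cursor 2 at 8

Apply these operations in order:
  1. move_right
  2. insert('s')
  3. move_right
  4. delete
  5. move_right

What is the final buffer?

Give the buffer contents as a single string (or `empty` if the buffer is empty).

After op 1 (move_right): buffer="drvziduyh" (len 9), cursors c1@2 c2@9, authorship .........
After op 2 (insert('s')): buffer="drsvziduyhs" (len 11), cursors c1@3 c2@11, authorship ..1.......2
After op 3 (move_right): buffer="drsvziduyhs" (len 11), cursors c1@4 c2@11, authorship ..1.......2
After op 4 (delete): buffer="drsziduyh" (len 9), cursors c1@3 c2@9, authorship ..1......
After op 5 (move_right): buffer="drsziduyh" (len 9), cursors c1@4 c2@9, authorship ..1......

Answer: drsziduyh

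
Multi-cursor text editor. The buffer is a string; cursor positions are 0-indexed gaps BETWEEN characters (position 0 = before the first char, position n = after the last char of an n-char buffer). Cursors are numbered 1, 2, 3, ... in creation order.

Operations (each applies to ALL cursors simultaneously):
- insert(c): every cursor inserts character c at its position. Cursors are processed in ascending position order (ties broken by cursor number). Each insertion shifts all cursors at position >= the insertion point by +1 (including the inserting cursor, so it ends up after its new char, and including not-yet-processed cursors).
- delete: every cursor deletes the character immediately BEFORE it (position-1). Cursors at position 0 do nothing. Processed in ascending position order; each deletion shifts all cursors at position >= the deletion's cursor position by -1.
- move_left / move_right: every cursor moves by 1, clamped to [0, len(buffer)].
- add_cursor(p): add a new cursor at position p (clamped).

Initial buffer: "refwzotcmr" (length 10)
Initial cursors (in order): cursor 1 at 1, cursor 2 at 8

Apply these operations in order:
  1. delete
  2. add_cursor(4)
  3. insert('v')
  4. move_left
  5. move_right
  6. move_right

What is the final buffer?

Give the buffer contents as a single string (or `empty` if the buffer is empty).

After op 1 (delete): buffer="efwzotmr" (len 8), cursors c1@0 c2@6, authorship ........
After op 2 (add_cursor(4)): buffer="efwzotmr" (len 8), cursors c1@0 c3@4 c2@6, authorship ........
After op 3 (insert('v')): buffer="vefwzvotvmr" (len 11), cursors c1@1 c3@6 c2@9, authorship 1....3..2..
After op 4 (move_left): buffer="vefwzvotvmr" (len 11), cursors c1@0 c3@5 c2@8, authorship 1....3..2..
After op 5 (move_right): buffer="vefwzvotvmr" (len 11), cursors c1@1 c3@6 c2@9, authorship 1....3..2..
After op 6 (move_right): buffer="vefwzvotvmr" (len 11), cursors c1@2 c3@7 c2@10, authorship 1....3..2..

Answer: vefwzvotvmr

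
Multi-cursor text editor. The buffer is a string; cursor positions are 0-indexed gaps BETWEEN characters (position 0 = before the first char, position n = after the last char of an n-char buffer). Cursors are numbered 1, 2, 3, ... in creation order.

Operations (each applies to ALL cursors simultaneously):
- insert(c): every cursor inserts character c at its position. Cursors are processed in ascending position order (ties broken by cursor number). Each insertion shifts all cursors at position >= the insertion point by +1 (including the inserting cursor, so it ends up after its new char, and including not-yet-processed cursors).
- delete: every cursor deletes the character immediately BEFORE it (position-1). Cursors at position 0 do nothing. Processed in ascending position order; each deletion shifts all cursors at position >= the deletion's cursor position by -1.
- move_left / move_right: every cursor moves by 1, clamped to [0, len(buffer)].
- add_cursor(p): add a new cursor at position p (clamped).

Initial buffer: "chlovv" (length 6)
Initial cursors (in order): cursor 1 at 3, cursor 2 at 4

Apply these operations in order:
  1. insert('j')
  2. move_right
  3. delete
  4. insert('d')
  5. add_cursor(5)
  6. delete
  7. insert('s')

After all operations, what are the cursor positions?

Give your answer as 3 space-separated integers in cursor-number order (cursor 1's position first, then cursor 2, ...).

After op 1 (insert('j')): buffer="chljojvv" (len 8), cursors c1@4 c2@6, authorship ...1.2..
After op 2 (move_right): buffer="chljojvv" (len 8), cursors c1@5 c2@7, authorship ...1.2..
After op 3 (delete): buffer="chljjv" (len 6), cursors c1@4 c2@5, authorship ...12.
After op 4 (insert('d')): buffer="chljdjdv" (len 8), cursors c1@5 c2@7, authorship ...1122.
After op 5 (add_cursor(5)): buffer="chljdjdv" (len 8), cursors c1@5 c3@5 c2@7, authorship ...1122.
After op 6 (delete): buffer="chljv" (len 5), cursors c1@3 c3@3 c2@4, authorship ...2.
After op 7 (insert('s')): buffer="chlssjsv" (len 8), cursors c1@5 c3@5 c2@7, authorship ...1322.

Answer: 5 7 5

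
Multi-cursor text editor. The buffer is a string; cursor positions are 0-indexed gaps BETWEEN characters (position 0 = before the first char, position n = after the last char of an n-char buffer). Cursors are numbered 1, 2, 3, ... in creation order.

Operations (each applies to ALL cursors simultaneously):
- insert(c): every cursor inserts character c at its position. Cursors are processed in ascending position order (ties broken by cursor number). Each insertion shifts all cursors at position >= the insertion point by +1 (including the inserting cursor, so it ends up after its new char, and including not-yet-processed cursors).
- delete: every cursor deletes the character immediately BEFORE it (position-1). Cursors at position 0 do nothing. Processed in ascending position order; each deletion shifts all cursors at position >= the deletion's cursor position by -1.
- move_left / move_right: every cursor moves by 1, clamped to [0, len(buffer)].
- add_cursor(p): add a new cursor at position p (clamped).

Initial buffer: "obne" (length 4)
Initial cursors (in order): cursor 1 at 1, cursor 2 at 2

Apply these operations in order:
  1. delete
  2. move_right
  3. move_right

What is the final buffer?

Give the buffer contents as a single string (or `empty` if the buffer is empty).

After op 1 (delete): buffer="ne" (len 2), cursors c1@0 c2@0, authorship ..
After op 2 (move_right): buffer="ne" (len 2), cursors c1@1 c2@1, authorship ..
After op 3 (move_right): buffer="ne" (len 2), cursors c1@2 c2@2, authorship ..

Answer: ne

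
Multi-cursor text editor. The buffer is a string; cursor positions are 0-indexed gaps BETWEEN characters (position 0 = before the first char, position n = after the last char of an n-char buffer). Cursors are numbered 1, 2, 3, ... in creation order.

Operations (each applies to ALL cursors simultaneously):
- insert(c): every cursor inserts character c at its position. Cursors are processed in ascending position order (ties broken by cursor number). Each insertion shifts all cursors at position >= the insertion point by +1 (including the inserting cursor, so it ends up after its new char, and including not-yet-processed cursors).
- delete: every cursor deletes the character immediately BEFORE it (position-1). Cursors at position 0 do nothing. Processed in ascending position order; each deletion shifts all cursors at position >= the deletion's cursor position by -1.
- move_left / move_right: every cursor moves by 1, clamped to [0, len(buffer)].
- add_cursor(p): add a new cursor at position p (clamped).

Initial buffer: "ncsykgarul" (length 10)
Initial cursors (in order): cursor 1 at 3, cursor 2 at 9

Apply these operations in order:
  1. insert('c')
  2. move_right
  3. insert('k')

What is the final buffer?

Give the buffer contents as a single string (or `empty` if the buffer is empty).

After op 1 (insert('c')): buffer="ncscykgarucl" (len 12), cursors c1@4 c2@11, authorship ...1......2.
After op 2 (move_right): buffer="ncscykgarucl" (len 12), cursors c1@5 c2@12, authorship ...1......2.
After op 3 (insert('k')): buffer="ncscykkgaruclk" (len 14), cursors c1@6 c2@14, authorship ...1.1.....2.2

Answer: ncscykkgaruclk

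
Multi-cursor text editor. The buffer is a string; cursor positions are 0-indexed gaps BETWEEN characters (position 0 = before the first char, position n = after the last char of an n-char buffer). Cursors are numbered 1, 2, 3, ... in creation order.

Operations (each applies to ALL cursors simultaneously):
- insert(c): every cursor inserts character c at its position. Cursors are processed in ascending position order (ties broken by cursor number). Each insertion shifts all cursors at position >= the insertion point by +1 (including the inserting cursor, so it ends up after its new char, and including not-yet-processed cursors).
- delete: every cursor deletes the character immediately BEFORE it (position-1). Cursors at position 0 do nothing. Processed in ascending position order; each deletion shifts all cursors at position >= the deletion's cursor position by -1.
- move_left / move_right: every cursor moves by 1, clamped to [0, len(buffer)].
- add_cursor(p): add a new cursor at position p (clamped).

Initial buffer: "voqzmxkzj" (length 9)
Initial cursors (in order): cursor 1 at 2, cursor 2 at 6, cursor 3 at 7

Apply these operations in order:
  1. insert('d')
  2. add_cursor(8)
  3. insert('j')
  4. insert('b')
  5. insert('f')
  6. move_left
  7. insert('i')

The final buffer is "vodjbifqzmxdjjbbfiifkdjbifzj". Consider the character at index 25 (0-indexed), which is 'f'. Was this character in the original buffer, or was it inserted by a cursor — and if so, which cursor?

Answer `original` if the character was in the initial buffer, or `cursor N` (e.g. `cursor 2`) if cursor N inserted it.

Answer: cursor 3

Derivation:
After op 1 (insert('d')): buffer="vodqzmxdkdzj" (len 12), cursors c1@3 c2@8 c3@10, authorship ..1....2.3..
After op 2 (add_cursor(8)): buffer="vodqzmxdkdzj" (len 12), cursors c1@3 c2@8 c4@8 c3@10, authorship ..1....2.3..
After op 3 (insert('j')): buffer="vodjqzmxdjjkdjzj" (len 16), cursors c1@4 c2@11 c4@11 c3@14, authorship ..11....224.33..
After op 4 (insert('b')): buffer="vodjbqzmxdjjbbkdjbzj" (len 20), cursors c1@5 c2@14 c4@14 c3@18, authorship ..111....22424.333..
After op 5 (insert('f')): buffer="vodjbfqzmxdjjbbffkdjbfzj" (len 24), cursors c1@6 c2@17 c4@17 c3@22, authorship ..1111....2242424.3333..
After op 6 (move_left): buffer="vodjbfqzmxdjjbbffkdjbfzj" (len 24), cursors c1@5 c2@16 c4@16 c3@21, authorship ..1111....2242424.3333..
After op 7 (insert('i')): buffer="vodjbifqzmxdjjbbfiifkdjbifzj" (len 28), cursors c1@6 c2@19 c4@19 c3@25, authorship ..11111....224242244.33333..
Authorship (.=original, N=cursor N): . . 1 1 1 1 1 . . . . 2 2 4 2 4 2 2 4 4 . 3 3 3 3 3 . .
Index 25: author = 3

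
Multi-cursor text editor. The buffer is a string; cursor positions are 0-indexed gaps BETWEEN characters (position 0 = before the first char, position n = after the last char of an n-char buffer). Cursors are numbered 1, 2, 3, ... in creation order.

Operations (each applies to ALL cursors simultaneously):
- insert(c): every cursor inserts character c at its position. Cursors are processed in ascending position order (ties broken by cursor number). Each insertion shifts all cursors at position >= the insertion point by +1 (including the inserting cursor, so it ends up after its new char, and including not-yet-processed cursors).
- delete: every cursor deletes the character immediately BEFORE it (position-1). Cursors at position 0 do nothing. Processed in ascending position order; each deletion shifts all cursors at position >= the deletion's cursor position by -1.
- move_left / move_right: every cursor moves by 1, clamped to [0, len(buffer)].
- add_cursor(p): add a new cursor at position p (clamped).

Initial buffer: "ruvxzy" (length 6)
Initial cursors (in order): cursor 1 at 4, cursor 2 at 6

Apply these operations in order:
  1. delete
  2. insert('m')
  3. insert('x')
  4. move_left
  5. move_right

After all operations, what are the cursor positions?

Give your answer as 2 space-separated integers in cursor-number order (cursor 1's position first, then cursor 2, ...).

After op 1 (delete): buffer="ruvz" (len 4), cursors c1@3 c2@4, authorship ....
After op 2 (insert('m')): buffer="ruvmzm" (len 6), cursors c1@4 c2@6, authorship ...1.2
After op 3 (insert('x')): buffer="ruvmxzmx" (len 8), cursors c1@5 c2@8, authorship ...11.22
After op 4 (move_left): buffer="ruvmxzmx" (len 8), cursors c1@4 c2@7, authorship ...11.22
After op 5 (move_right): buffer="ruvmxzmx" (len 8), cursors c1@5 c2@8, authorship ...11.22

Answer: 5 8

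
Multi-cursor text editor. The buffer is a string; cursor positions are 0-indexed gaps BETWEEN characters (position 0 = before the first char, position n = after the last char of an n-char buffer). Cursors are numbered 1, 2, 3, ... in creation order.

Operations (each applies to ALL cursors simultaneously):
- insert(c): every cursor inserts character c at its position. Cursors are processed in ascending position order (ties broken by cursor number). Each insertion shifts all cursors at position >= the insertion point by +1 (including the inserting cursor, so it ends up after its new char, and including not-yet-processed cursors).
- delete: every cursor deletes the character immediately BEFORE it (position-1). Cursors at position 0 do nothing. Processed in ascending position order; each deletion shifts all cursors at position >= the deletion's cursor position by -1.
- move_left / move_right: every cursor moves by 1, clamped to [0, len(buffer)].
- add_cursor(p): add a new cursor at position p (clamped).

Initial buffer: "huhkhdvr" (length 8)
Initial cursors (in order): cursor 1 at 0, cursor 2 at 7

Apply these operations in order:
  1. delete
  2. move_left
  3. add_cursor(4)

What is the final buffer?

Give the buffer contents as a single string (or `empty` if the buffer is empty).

After op 1 (delete): buffer="huhkhdr" (len 7), cursors c1@0 c2@6, authorship .......
After op 2 (move_left): buffer="huhkhdr" (len 7), cursors c1@0 c2@5, authorship .......
After op 3 (add_cursor(4)): buffer="huhkhdr" (len 7), cursors c1@0 c3@4 c2@5, authorship .......

Answer: huhkhdr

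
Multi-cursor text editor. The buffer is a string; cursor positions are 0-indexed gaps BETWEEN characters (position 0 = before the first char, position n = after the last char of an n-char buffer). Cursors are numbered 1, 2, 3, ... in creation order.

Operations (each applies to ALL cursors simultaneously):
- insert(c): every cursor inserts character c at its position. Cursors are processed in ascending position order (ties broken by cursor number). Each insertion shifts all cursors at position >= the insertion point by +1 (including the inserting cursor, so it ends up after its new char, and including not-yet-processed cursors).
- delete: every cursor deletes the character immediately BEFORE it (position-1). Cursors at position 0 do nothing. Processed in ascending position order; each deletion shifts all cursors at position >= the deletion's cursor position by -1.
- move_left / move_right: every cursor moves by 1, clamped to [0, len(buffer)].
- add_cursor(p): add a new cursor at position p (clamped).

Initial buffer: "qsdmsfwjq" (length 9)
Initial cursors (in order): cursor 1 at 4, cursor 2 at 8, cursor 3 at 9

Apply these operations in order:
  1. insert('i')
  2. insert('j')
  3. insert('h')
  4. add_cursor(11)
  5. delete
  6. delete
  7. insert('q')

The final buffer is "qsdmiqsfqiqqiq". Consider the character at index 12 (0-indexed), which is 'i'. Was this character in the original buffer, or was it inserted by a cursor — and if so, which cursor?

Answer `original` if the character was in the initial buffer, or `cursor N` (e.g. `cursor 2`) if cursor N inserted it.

Answer: cursor 3

Derivation:
After op 1 (insert('i')): buffer="qsdmisfwjiqi" (len 12), cursors c1@5 c2@10 c3@12, authorship ....1....2.3
After op 2 (insert('j')): buffer="qsdmijsfwjijqij" (len 15), cursors c1@6 c2@12 c3@15, authorship ....11....22.33
After op 3 (insert('h')): buffer="qsdmijhsfwjijhqijh" (len 18), cursors c1@7 c2@14 c3@18, authorship ....111....222.333
After op 4 (add_cursor(11)): buffer="qsdmijhsfwjijhqijh" (len 18), cursors c1@7 c4@11 c2@14 c3@18, authorship ....111....222.333
After op 5 (delete): buffer="qsdmijsfwijqij" (len 14), cursors c1@6 c4@9 c2@11 c3@14, authorship ....11...22.33
After op 6 (delete): buffer="qsdmisfiqi" (len 10), cursors c1@5 c4@7 c2@8 c3@10, authorship ....1..2.3
After op 7 (insert('q')): buffer="qsdmiqsfqiqqiq" (len 14), cursors c1@6 c4@9 c2@11 c3@14, authorship ....11..422.33
Authorship (.=original, N=cursor N): . . . . 1 1 . . 4 2 2 . 3 3
Index 12: author = 3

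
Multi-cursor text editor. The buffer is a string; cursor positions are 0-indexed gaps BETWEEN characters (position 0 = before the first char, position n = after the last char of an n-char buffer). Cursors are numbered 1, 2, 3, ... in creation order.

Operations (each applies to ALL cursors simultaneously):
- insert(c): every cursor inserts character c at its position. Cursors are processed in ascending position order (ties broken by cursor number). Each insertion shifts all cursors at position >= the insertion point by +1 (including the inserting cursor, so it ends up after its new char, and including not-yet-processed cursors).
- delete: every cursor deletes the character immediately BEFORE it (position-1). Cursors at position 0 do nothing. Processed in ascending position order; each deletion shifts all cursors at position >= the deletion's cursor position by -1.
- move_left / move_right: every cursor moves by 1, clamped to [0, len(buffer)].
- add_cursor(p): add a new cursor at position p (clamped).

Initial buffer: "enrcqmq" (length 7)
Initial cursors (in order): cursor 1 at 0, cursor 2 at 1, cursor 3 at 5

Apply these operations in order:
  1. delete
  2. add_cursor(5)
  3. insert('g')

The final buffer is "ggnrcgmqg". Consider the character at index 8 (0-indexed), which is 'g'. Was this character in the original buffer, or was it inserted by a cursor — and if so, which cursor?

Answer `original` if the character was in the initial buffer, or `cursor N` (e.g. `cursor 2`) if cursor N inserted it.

Answer: cursor 4

Derivation:
After op 1 (delete): buffer="nrcmq" (len 5), cursors c1@0 c2@0 c3@3, authorship .....
After op 2 (add_cursor(5)): buffer="nrcmq" (len 5), cursors c1@0 c2@0 c3@3 c4@5, authorship .....
After op 3 (insert('g')): buffer="ggnrcgmqg" (len 9), cursors c1@2 c2@2 c3@6 c4@9, authorship 12...3..4
Authorship (.=original, N=cursor N): 1 2 . . . 3 . . 4
Index 8: author = 4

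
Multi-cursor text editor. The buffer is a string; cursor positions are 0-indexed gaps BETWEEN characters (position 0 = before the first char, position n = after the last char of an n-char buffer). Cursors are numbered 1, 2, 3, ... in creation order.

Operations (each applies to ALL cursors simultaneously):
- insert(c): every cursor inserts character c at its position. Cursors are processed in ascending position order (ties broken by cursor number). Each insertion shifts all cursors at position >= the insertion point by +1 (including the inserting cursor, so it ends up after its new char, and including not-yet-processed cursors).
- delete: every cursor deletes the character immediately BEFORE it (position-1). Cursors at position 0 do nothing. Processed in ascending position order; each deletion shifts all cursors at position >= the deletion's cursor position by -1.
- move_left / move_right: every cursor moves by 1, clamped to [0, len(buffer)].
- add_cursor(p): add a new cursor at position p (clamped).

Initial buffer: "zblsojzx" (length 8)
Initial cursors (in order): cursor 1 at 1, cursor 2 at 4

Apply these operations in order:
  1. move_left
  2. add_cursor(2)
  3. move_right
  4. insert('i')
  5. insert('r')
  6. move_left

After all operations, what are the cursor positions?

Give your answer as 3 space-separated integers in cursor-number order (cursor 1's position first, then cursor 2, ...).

Answer: 2 9 6

Derivation:
After op 1 (move_left): buffer="zblsojzx" (len 8), cursors c1@0 c2@3, authorship ........
After op 2 (add_cursor(2)): buffer="zblsojzx" (len 8), cursors c1@0 c3@2 c2@3, authorship ........
After op 3 (move_right): buffer="zblsojzx" (len 8), cursors c1@1 c3@3 c2@4, authorship ........
After op 4 (insert('i')): buffer="ziblisiojzx" (len 11), cursors c1@2 c3@5 c2@7, authorship .1..3.2....
After op 5 (insert('r')): buffer="zirblirsirojzx" (len 14), cursors c1@3 c3@7 c2@10, authorship .11..33.22....
After op 6 (move_left): buffer="zirblirsirojzx" (len 14), cursors c1@2 c3@6 c2@9, authorship .11..33.22....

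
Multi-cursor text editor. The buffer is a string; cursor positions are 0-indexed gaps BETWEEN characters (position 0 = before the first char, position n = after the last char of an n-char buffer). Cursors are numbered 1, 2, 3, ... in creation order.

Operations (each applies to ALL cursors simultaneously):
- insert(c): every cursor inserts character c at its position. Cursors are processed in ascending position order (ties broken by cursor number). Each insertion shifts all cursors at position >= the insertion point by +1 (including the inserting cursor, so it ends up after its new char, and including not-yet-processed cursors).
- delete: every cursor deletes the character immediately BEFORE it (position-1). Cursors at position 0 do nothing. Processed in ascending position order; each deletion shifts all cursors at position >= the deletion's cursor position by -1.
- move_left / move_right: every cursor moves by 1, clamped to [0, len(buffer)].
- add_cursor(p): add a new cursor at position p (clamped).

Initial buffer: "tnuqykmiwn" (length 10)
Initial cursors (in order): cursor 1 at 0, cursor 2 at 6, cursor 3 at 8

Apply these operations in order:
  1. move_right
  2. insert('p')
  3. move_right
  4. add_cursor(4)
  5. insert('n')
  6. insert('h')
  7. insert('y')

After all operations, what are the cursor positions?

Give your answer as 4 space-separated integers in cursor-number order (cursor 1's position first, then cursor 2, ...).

After op 1 (move_right): buffer="tnuqykmiwn" (len 10), cursors c1@1 c2@7 c3@9, authorship ..........
After op 2 (insert('p')): buffer="tpnuqykmpiwpn" (len 13), cursors c1@2 c2@9 c3@12, authorship .1......2..3.
After op 3 (move_right): buffer="tpnuqykmpiwpn" (len 13), cursors c1@3 c2@10 c3@13, authorship .1......2..3.
After op 4 (add_cursor(4)): buffer="tpnuqykmpiwpn" (len 13), cursors c1@3 c4@4 c2@10 c3@13, authorship .1......2..3.
After op 5 (insert('n')): buffer="tpnnunqykmpinwpnn" (len 17), cursors c1@4 c4@6 c2@13 c3@17, authorship .1.1.4....2.2.3.3
After op 6 (insert('h')): buffer="tpnnhunhqykmpinhwpnnh" (len 21), cursors c1@5 c4@8 c2@16 c3@21, authorship .1.11.44....2.22.3.33
After op 7 (insert('y')): buffer="tpnnhyunhyqykmpinhywpnnhy" (len 25), cursors c1@6 c4@10 c2@19 c3@25, authorship .1.111.444....2.222.3.333

Answer: 6 19 25 10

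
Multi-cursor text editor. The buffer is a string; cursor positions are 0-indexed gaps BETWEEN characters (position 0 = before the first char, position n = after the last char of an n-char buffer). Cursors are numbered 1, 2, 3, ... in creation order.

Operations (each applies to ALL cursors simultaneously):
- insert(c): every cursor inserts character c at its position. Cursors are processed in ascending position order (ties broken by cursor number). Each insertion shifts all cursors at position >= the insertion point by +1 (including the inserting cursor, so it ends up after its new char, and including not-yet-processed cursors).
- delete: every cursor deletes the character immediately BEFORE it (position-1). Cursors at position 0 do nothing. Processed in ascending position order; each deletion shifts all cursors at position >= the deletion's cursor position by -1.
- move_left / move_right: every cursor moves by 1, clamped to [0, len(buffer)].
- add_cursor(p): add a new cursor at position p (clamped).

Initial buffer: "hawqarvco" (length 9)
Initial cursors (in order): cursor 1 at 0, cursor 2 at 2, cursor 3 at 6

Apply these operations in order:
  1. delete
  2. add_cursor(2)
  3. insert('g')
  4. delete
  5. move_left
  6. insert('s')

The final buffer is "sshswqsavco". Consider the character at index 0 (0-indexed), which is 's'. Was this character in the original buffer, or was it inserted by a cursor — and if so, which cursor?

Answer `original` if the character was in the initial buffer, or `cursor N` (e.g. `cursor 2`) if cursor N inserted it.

After op 1 (delete): buffer="hwqavco" (len 7), cursors c1@0 c2@1 c3@4, authorship .......
After op 2 (add_cursor(2)): buffer="hwqavco" (len 7), cursors c1@0 c2@1 c4@2 c3@4, authorship .......
After op 3 (insert('g')): buffer="ghgwgqagvco" (len 11), cursors c1@1 c2@3 c4@5 c3@8, authorship 1.2.4..3...
After op 4 (delete): buffer="hwqavco" (len 7), cursors c1@0 c2@1 c4@2 c3@4, authorship .......
After op 5 (move_left): buffer="hwqavco" (len 7), cursors c1@0 c2@0 c4@1 c3@3, authorship .......
After op 6 (insert('s')): buffer="sshswqsavco" (len 11), cursors c1@2 c2@2 c4@4 c3@7, authorship 12.4..3....
Authorship (.=original, N=cursor N): 1 2 . 4 . . 3 . . . .
Index 0: author = 1

Answer: cursor 1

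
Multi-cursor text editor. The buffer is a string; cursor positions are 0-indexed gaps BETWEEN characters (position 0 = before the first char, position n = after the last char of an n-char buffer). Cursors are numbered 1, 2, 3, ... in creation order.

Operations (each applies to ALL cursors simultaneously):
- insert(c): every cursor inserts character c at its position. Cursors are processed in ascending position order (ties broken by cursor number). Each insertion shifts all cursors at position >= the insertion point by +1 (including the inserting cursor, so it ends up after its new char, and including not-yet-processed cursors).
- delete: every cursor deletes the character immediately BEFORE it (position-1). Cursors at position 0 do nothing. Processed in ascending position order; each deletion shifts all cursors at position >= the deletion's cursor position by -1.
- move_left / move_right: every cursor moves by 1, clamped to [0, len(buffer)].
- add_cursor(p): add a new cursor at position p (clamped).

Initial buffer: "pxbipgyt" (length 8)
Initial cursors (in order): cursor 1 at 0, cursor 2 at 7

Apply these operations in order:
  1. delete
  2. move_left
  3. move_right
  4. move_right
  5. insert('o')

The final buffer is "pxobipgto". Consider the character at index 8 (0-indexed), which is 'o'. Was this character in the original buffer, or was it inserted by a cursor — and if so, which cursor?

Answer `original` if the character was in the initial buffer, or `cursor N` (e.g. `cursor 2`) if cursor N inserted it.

After op 1 (delete): buffer="pxbipgt" (len 7), cursors c1@0 c2@6, authorship .......
After op 2 (move_left): buffer="pxbipgt" (len 7), cursors c1@0 c2@5, authorship .......
After op 3 (move_right): buffer="pxbipgt" (len 7), cursors c1@1 c2@6, authorship .......
After op 4 (move_right): buffer="pxbipgt" (len 7), cursors c1@2 c2@7, authorship .......
After op 5 (insert('o')): buffer="pxobipgto" (len 9), cursors c1@3 c2@9, authorship ..1.....2
Authorship (.=original, N=cursor N): . . 1 . . . . . 2
Index 8: author = 2

Answer: cursor 2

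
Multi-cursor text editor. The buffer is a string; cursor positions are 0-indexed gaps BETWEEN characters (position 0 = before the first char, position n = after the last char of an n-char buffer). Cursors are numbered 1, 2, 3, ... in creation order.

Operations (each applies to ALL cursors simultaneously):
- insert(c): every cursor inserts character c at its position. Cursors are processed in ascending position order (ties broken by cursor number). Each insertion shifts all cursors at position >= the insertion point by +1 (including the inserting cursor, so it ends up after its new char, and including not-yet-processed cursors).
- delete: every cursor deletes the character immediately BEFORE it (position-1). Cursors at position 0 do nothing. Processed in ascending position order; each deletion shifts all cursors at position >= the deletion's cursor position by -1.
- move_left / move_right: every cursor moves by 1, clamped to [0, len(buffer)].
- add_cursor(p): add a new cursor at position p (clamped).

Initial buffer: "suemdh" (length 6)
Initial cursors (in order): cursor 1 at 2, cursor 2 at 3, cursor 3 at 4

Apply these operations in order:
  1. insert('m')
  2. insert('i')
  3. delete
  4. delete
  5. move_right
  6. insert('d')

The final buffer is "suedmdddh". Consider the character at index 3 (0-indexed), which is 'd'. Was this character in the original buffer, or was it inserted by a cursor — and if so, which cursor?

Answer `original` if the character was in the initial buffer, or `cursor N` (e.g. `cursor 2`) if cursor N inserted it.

Answer: cursor 1

Derivation:
After op 1 (insert('m')): buffer="sumemmmdh" (len 9), cursors c1@3 c2@5 c3@7, authorship ..1.2.3..
After op 2 (insert('i')): buffer="sumiemimmidh" (len 12), cursors c1@4 c2@7 c3@10, authorship ..11.22.33..
After op 3 (delete): buffer="sumemmmdh" (len 9), cursors c1@3 c2@5 c3@7, authorship ..1.2.3..
After op 4 (delete): buffer="suemdh" (len 6), cursors c1@2 c2@3 c3@4, authorship ......
After op 5 (move_right): buffer="suemdh" (len 6), cursors c1@3 c2@4 c3@5, authorship ......
After op 6 (insert('d')): buffer="suedmdddh" (len 9), cursors c1@4 c2@6 c3@8, authorship ...1.2.3.
Authorship (.=original, N=cursor N): . . . 1 . 2 . 3 .
Index 3: author = 1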